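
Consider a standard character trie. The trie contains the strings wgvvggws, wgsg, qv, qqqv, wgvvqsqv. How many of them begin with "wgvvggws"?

Filter for entries beginning with "wgvvggws":
Matches: "wgvvggws"
Count: 1

1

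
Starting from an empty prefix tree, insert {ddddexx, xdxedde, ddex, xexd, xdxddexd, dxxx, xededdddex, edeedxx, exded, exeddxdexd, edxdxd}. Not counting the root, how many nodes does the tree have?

58

Insert word by word; a character creates a node only if that edge doesn't already exist:
  "ddddexx" → 7 new (d, d, d, d, e, x, x)
  "xdxedde" → 7 new (x, d, x, e, d, d, e)
  "ddex" → prefix "dd" already present; 2 new (e, x)
  "xexd" → prefix "x" already present; 3 new (e, x, d)
  "xdxddexd" → prefix "xdx" already present; 5 new (d, d, e, x, d)
  "dxxx" → prefix "d" already present; 3 new (x, x, x)
  "xededdddex" → prefix "xe" already present; 8 new (d, e, d, d, d, d, e, x)
  "edeedxx" → 7 new (e, d, e, e, d, x, x)
  "exded" → prefix "e" already present; 4 new (x, d, e, d)
  "exeddxdexd" → prefix "ex" already present; 8 new (e, d, d, x, d, e, x, d)
  "edxdxd" → prefix "ed" already present; 4 new (x, d, x, d)
Total nodes = 7 + 7 + 2 + 3 + 5 + 3 + 8 + 7 + 4 + 8 + 4 = 58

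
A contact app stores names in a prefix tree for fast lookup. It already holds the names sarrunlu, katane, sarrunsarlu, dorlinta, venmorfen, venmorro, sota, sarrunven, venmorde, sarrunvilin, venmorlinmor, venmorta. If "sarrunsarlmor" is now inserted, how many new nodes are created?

Walking "sarrunsarlmor" from the root, the first 10 characters ("sarrunsarl") follow existing edges; "m" is the first miss.
New nodes needed: |"sarrunsarlmor"| − 10 = 13 − 10 = 3.

3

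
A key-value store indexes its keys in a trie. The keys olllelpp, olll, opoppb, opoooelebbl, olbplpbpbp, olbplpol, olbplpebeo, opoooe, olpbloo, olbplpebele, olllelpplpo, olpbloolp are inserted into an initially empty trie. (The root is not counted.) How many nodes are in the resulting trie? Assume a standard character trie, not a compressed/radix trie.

47

Count nodes per top-level branch (shared prefixes stored once):
  'o'-branch (olbplpbpbp, olbplpebele, olbplpebeo, olbplpol, olll, olllelpp, olllelpplpo, olpbloo, olpbloolp, opoooe, opoooelebbl, opoppb): 47 nodes
Sum: 47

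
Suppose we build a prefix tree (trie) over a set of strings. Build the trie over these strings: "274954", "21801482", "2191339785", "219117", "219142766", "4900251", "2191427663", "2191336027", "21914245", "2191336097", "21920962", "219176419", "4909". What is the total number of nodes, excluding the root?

55

Count nodes per top-level branch (shared prefixes stored once):
  '2'-branch (21801482, 219117, 2191336027, 2191336097, 2191339785, 21914245, 219142766, 2191427663, 219176419, 21920962, 274954): 47 nodes
  '4'-branch (4900251, 4909): 8 nodes
Sum: 55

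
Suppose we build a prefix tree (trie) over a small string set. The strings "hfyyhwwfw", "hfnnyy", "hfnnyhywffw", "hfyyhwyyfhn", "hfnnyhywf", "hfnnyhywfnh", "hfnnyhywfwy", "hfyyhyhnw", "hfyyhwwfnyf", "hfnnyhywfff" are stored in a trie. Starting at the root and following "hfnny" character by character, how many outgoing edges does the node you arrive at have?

2

The children of the "hfnny" node are the distinct next characters among strings starting with "hfnny".
Characters that immediately follow "hfnny" among the stored strings: {h, y}.
That node has 2 child edges.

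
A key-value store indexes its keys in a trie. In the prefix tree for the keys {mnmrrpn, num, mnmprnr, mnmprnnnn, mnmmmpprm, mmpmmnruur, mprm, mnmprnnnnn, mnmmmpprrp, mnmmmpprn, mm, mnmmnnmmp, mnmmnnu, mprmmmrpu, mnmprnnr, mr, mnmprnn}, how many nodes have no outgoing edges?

A leaf is a node with no children — equivalently, the end of a word that is not a proper prefix of any other stored word.
Those words: "mmpmmnruur", "mnmmmpprm", "mnmmmpprn", "mnmmmpprrp", "mnmmnnmmp", "mnmmnnu", "mnmprnnnnn", "mnmprnnr", "mnmprnr", "mnmrrpn", "mprmmmrpu", "mr", "num"
Leaf count: 13

13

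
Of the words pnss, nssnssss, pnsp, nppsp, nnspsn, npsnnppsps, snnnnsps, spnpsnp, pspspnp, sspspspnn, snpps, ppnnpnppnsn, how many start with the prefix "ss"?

1

Filter for entries beginning with "ss":
Words under "ss": sspspspnn
Count: 1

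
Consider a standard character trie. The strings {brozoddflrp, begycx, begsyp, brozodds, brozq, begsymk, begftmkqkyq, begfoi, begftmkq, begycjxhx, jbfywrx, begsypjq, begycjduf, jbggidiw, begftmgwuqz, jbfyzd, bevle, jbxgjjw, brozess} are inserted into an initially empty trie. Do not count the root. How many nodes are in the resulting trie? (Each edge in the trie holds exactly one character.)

For each word, the new-node count is its length minus the longest prefix already in the trie:
  "brozoddflrp" → 11 new (b, r, o, z, o, d, d, f, l, r, p)
  "begycx" → prefix "b" already present; 5 new (e, g, y, c, x)
  "begsyp" → prefix "beg" already present; 3 new (s, y, p)
  "brozodds" → prefix "brozodd" already present; 1 new (s)
  "brozq" → prefix "broz" already present; 1 new (q)
  "begsymk" → prefix "begsy" already present; 2 new (m, k)
  "begftmkqkyq" → prefix "beg" already present; 8 new (f, t, m, k, q, k, y, q)
  "begfoi" → prefix "begf" already present; 2 new (o, i)
  "begftmkq" → prefix "begftmkq" already present; 0 new (none)
  "begycjxhx" → prefix "begyc" already present; 4 new (j, x, h, x)
  "jbfywrx" → 7 new (j, b, f, y, w, r, x)
  "begsypjq" → prefix "begsyp" already present; 2 new (j, q)
  "begycjduf" → prefix "begycj" already present; 3 new (d, u, f)
  "jbggidiw" → prefix "jb" already present; 6 new (g, g, i, d, i, w)
  "begftmgwuqz" → prefix "begftm" already present; 5 new (g, w, u, q, z)
  "jbfyzd" → prefix "jbfy" already present; 2 new (z, d)
  "bevle" → prefix "be" already present; 3 new (v, l, e)
  "jbxgjjw" → prefix "jb" already present; 5 new (x, g, j, j, w)
  "brozess" → prefix "broz" already present; 3 new (e, s, s)
Total nodes = 11 + 5 + 3 + 1 + 1 + 2 + 8 + 2 + 0 + 4 + 7 + 2 + 3 + 6 + 5 + 2 + 3 + 5 + 3 = 73

73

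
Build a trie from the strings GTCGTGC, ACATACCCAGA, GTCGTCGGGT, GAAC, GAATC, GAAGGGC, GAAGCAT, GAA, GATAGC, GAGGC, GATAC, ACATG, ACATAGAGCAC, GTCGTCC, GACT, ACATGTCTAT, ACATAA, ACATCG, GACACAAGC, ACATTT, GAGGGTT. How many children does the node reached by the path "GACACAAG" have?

1

Follow the path "GACACAAG" to its node, then look at its outgoing edges.
Distinct next characters after "GACACAAG": C.
That node has 1 child edge.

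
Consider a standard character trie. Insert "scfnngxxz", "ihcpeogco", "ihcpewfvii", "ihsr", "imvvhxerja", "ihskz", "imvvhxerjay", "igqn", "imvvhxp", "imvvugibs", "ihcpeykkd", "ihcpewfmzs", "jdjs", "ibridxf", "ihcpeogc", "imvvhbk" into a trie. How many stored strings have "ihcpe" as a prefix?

Filter for entries beginning with "ihcpe":
Matches: "ihcpeogc", "ihcpeogco", "ihcpewfmzs", "ihcpewfvii", "ihcpeykkd"
Count: 5

5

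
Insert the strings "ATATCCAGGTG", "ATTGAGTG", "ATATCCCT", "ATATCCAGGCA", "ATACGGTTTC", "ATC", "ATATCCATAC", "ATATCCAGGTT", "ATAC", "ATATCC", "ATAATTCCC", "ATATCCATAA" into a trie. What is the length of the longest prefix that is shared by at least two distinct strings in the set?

10

Equivalently: take the maximum, over all pairs, of their longest common prefix length.
"ATATCCAGGTG" and "ATATCCAGGTT" agree on "ATATCCAGGT" (10 characters) before diverging; nothing deeper is shared.
Longest shared-prefix length: 10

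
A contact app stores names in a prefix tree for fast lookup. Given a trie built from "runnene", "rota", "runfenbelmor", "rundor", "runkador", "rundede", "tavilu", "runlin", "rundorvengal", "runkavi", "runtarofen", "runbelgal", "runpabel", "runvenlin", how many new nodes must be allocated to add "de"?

2

"de" shares no prefix with any stored word, so all 2 characters open new nodes.
2 − 0 = 2 new nodes.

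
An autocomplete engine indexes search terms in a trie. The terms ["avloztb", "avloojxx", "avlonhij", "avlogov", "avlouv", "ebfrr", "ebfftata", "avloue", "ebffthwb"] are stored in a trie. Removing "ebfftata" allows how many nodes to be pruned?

3

A node on "ebfftata"'s path can go only if nothing else ends at it or branches off below it.
The suffix "ata" (3 nodes) is used only by "ebfftata"; the node for "ebfft" still has the child "h", so pruning stops there.
Nodes removed: 3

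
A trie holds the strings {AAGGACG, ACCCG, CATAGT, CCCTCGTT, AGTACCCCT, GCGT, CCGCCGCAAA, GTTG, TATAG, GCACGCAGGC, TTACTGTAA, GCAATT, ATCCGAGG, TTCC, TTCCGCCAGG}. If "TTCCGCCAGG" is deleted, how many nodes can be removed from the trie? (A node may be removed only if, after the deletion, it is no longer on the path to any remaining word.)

6

A node on "TTCCGCCAGG"'s path can go only if nothing else ends at it or branches off below it.
The suffix "GCCAGG" (6 nodes) is used only by "TTCCGCCAGG"; "TTCC" is itself a stored word, so pruning stops there.
Nodes removed: 6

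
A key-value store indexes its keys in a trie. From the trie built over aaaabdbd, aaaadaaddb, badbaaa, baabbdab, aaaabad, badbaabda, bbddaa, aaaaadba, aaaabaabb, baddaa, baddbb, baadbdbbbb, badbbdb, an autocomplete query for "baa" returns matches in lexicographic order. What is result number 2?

baadbdbbbb

Words with prefix "baa", in lexicographic order: "baabbdab", "baadbdbbbb"
Position 2: baadbdbbbb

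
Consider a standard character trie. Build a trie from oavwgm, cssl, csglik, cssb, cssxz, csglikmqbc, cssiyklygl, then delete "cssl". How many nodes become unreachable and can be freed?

1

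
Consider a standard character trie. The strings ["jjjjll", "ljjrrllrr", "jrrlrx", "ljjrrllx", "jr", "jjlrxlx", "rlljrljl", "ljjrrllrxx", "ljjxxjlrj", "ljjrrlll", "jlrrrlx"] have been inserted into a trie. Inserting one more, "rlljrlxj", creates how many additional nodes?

2

"rlljrl" is already a path in the trie; the remaining "xj" must be added.
New nodes needed: |"rlljrlxj"| − 6 = 8 − 6 = 2.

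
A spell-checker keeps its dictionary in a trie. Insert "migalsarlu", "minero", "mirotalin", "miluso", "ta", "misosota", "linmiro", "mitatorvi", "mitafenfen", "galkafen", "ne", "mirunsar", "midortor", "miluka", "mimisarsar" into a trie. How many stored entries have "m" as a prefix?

Walk to "m"; the words in its subtree are exactly those with that prefix.
Matches: "midortor", "migalsarlu", "miluka", "miluso", "mimisarsar", "minero", "mirotalin", "mirunsar", "misosota", "mitafenfen", "mitatorvi"
Count: 11

11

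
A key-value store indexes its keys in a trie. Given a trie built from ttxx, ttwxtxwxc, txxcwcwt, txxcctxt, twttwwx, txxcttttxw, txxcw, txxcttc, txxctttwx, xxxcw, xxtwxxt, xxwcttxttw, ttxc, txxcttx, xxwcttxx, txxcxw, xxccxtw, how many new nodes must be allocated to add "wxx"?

"wxx" shares no prefix with any stored word, so all 3 characters open new nodes.
3 − 0 = 3 new nodes.

3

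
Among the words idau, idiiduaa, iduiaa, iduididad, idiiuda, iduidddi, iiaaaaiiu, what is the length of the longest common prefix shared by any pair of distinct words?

5

Look for the deepest trie node that still has at least two words in its subtree.
"iduidddi" and "iduididad" agree on "iduid" (5 characters) before diverging; nothing deeper is shared.
Longest shared-prefix length: 5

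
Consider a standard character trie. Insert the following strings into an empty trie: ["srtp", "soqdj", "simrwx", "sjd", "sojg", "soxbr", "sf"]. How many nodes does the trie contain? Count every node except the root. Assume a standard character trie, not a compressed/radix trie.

21

For each word, the new-node count is its length minus the longest prefix already in the trie:
  "srtp" → 4 new (s, r, t, p)
  "soqdj" → prefix "s" already present; 4 new (o, q, d, j)
  "simrwx" → prefix "s" already present; 5 new (i, m, r, w, x)
  "sjd" → prefix "s" already present; 2 new (j, d)
  "sojg" → prefix "so" already present; 2 new (j, g)
  "soxbr" → prefix "so" already present; 3 new (x, b, r)
  "sf" → prefix "s" already present; 1 new (f)
Total nodes = 4 + 4 + 5 + 2 + 2 + 3 + 1 = 21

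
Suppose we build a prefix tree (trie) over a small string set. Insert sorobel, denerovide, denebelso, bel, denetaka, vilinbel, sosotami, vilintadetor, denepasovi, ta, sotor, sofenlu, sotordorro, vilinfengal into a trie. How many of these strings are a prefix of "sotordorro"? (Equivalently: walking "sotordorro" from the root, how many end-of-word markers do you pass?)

Walk "sotordorro" from the root; an end-of-word marker is hit whenever a stored word is a prefix of "sotordorro".
Prefixes of the query that are stored words: "sotor", "sotordorro"
Count: 2

2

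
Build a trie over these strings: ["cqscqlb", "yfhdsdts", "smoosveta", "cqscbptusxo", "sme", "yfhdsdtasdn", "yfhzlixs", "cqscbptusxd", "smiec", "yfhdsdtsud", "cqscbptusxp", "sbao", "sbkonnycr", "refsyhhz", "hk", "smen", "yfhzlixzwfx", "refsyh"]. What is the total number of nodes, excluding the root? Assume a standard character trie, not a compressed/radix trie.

73

For each word, the new-node count is its length minus the longest prefix already in the trie:
  "cqscqlb" → 7 new (c, q, s, c, q, l, b)
  "yfhdsdts" → 8 new (y, f, h, d, s, d, t, s)
  "smoosveta" → 9 new (s, m, o, o, s, v, e, t, a)
  "cqscbptusxo" → prefix "cqsc" already present; 7 new (b, p, t, u, s, x, o)
  "sme" → prefix "sm" already present; 1 new (e)
  "yfhdsdtasdn" → prefix "yfhdsdt" already present; 4 new (a, s, d, n)
  "yfhzlixs" → prefix "yfh" already present; 5 new (z, l, i, x, s)
  "cqscbptusxd" → prefix "cqscbptusx" already present; 1 new (d)
  "smiec" → prefix "sm" already present; 3 new (i, e, c)
  "yfhdsdtsud" → prefix "yfhdsdts" already present; 2 new (u, d)
  "cqscbptusxp" → prefix "cqscbptusx" already present; 1 new (p)
  "sbao" → prefix "s" already present; 3 new (b, a, o)
  "sbkonnycr" → prefix "sb" already present; 7 new (k, o, n, n, y, c, r)
  "refsyhhz" → 8 new (r, e, f, s, y, h, h, z)
  "hk" → 2 new (h, k)
  "smen" → prefix "sme" already present; 1 new (n)
  "yfhzlixzwfx" → prefix "yfhzlix" already present; 4 new (z, w, f, x)
  "refsyh" → prefix "refsyh" already present; 0 new (none)
Total nodes = 7 + 8 + 9 + 7 + 1 + 4 + 5 + 1 + 3 + 2 + 1 + 3 + 7 + 8 + 2 + 1 + 4 + 0 = 73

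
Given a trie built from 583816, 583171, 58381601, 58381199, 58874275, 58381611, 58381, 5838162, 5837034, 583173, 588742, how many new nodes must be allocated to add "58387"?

"5838" is already a path in the trie; the remaining "7" must be added.
New nodes needed: |"58387"| − 4 = 5 − 4 = 1.

1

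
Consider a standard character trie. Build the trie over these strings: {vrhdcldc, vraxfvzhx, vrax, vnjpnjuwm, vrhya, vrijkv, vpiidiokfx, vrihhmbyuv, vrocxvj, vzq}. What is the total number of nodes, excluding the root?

52

Trace insertions, counting only characters that open a new branch:
  "vrhdcldc" → 8 new (v, r, h, d, c, l, d, c)
  "vraxfvzhx" → prefix "vr" already present; 7 new (a, x, f, v, z, h, x)
  "vrax" → prefix "vrax" already present; 0 new (none)
  "vnjpnjuwm" → prefix "v" already present; 8 new (n, j, p, n, j, u, w, m)
  "vrhya" → prefix "vrh" already present; 2 new (y, a)
  "vrijkv" → prefix "vr" already present; 4 new (i, j, k, v)
  "vpiidiokfx" → prefix "v" already present; 9 new (p, i, i, d, i, o, k, f, x)
  "vrihhmbyuv" → prefix "vri" already present; 7 new (h, h, m, b, y, u, v)
  "vrocxvj" → prefix "vr" already present; 5 new (o, c, x, v, j)
  "vzq" → prefix "v" already present; 2 new (z, q)
Total nodes = 8 + 7 + 0 + 8 + 2 + 4 + 9 + 7 + 5 + 2 = 52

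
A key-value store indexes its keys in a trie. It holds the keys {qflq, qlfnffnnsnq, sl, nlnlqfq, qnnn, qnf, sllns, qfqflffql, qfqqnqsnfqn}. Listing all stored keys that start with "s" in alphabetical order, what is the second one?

sllns

Filter for "s…" and sort: "sl", "sllns"
Position 2: sllns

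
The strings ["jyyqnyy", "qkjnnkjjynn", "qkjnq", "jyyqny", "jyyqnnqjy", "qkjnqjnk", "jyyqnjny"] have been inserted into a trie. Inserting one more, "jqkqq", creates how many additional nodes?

4

Walking "jqkqq" from the root, the first 1 characters ("j") follow existing edges; "q" is the first miss.
So 5 − 1 = 4 new nodes.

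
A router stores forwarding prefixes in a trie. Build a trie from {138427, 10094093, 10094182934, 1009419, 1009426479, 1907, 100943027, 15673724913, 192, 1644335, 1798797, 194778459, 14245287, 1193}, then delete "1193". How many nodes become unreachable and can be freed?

After clearing the end-marker at "1193", prune upward until reaching a node still needed by another word.
The suffix "193" (3 nodes) is used only by "1193"; the node for "1" still has the child "3", so pruning stops there.
Nodes removed: 3

3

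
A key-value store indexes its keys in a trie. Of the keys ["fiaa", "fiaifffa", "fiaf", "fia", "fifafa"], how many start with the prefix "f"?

Walk to "f"; the words in its subtree are exactly those with that prefix.
Matches: "fia", "fiaa", "fiaf", "fiaifffa", "fifafa"
Count: 5

5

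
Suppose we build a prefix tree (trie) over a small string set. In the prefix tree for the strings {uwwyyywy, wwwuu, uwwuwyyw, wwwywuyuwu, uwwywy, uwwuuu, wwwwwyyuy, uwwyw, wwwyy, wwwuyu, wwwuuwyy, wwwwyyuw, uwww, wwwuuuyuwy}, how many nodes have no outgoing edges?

12

A leaf is a node with no children — equivalently, the end of a word that is not a proper prefix of any other stored word.
Those words: "uwwuuu", "uwwuwyyw", "uwww", "uwwywy", "uwwyyywy", "wwwuuuyuwy", "wwwuuwyy", "wwwuyu", "wwwwwyyuy", "wwwwyyuw", "wwwywuyuwu", "wwwyy"
Leaf count: 12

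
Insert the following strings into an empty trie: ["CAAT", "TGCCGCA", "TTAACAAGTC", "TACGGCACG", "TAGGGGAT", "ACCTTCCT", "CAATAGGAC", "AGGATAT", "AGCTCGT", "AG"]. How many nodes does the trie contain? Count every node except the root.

For each word, the new-node count is its length minus the longest prefix already in the trie:
  "CAAT" → 4 new (C, A, A, T)
  "TGCCGCA" → 7 new (T, G, C, C, G, C, A)
  "TTAACAAGTC" → prefix "T" already present; 9 new (T, A, A, C, A, A, G, T, C)
  "TACGGCACG" → prefix "T" already present; 8 new (A, C, G, G, C, A, C, G)
  "TAGGGGAT" → prefix "TA" already present; 6 new (G, G, G, G, A, T)
  "ACCTTCCT" → 8 new (A, C, C, T, T, C, C, T)
  "CAATAGGAC" → prefix "CAAT" already present; 5 new (A, G, G, A, C)
  "AGGATAT" → prefix "A" already present; 6 new (G, G, A, T, A, T)
  "AGCTCGT" → prefix "AG" already present; 5 new (C, T, C, G, T)
  "AG" → prefix "AG" already present; 0 new (none)
Total nodes = 4 + 7 + 9 + 8 + 6 + 8 + 5 + 6 + 5 + 0 = 58

58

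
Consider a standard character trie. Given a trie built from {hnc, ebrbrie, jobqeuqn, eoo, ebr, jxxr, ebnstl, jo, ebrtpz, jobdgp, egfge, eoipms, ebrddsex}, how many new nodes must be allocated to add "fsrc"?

4

No existing word starts with "f", so every character of "fsrc" needs a new node.
4 − 0 = 4 new nodes.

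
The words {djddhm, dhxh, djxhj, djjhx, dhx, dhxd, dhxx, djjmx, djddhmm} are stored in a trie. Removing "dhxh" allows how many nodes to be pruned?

After clearing the end-marker at "dhxh", prune upward until reaching a node still needed by another word.
The suffix "h" (1 node) is used only by "dhxh"; the node for "dhx" still has the child "d", so pruning stops there.
Nodes removed: 1

1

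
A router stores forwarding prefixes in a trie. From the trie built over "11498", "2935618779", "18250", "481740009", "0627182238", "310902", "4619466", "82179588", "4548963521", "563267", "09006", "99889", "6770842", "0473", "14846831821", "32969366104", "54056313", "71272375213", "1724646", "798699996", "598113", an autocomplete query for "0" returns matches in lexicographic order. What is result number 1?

0473

Words with prefix "0", in lexicographic order: "0473", "0627182238", "09006"
Position 1: 0473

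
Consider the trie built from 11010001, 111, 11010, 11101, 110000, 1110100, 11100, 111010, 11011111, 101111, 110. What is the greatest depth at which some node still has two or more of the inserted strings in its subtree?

6

The deepest shared node is where two words last agree before diverging.
"111010" and "1110100" agree on "111010" (6 characters) before diverging; nothing deeper is shared.
Longest shared-prefix length: 6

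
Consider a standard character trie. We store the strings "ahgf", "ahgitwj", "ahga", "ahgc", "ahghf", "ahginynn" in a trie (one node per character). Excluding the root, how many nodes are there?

For each word, the new-node count is its length minus the longest prefix already in the trie:
  "ahgf" → 4 new (a, h, g, f)
  "ahgitwj" → prefix "ahg" already present; 4 new (i, t, w, j)
  "ahga" → prefix "ahg" already present; 1 new (a)
  "ahgc" → prefix "ahg" already present; 1 new (c)
  "ahghf" → prefix "ahg" already present; 2 new (h, f)
  "ahginynn" → prefix "ahgi" already present; 4 new (n, y, n, n)
Total nodes = 4 + 4 + 1 + 1 + 2 + 4 = 16

16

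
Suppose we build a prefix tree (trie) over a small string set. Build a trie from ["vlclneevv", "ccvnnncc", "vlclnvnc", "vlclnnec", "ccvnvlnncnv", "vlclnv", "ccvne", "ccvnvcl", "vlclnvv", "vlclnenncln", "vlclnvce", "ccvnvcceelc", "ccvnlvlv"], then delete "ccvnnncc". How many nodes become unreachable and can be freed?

4

Walk "ccvnnncc" from the leaf back toward the root, removing each node that no remaining word uses.
The suffix "nncc" (4 nodes) is used only by "ccvnnncc"; the node for "ccvn" still has the child "v", so pruning stops there.
Nodes removed: 4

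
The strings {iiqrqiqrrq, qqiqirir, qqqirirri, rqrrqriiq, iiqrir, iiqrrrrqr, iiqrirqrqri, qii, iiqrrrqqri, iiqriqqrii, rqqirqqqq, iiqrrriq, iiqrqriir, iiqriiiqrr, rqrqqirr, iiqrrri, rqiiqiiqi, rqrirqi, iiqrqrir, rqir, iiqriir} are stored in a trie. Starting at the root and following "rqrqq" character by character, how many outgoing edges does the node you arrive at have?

1

Follow the path "rqrqq" to its node, then look at its outgoing edges.
Distinct next characters after "rqrqq": i.
That node has 1 child edge.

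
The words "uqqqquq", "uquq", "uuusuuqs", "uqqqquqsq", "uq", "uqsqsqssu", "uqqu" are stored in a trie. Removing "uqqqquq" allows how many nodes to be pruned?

After clearing the end-marker at "uqqqquq", prune upward until reaching a node still needed by another word.
Every node on "uqqqquq" is still needed (e.g. by "uqqqquqsq"), so nothing is freed.
Nodes removed: 0

0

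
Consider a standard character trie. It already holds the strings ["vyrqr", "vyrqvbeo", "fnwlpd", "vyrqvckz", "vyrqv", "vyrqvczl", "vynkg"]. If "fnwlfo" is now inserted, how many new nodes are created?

The longest prefix of "fnwlfo" already in the trie is "fnwl" (length 4).
Each of the 2 remaining characters creates one node.

2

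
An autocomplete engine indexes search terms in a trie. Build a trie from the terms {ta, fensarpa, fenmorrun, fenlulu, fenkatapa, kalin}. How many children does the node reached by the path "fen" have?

4

Follow the path "fen" to its node, then look at its outgoing edges.
Distinct next characters after "fen": k, l, m, s.
That node has 4 child edges.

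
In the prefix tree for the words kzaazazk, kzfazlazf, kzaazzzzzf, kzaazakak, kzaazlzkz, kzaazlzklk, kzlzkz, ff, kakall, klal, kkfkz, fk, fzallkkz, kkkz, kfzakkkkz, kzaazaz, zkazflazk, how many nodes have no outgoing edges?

16

A leaf is a node with no children — equivalently, the end of a word that is not a proper prefix of any other stored word.
Those words: "ff", "fk", "fzallkkz", "kakall", "kfzakkkkz", "kkfkz", "kkkz", "klal", "kzaazakak", "kzaazazk", "kzaazlzklk", "kzaazlzkz", "kzaazzzzzf", "kzfazlazf", "kzlzkz", "zkazflazk"
Leaf count: 16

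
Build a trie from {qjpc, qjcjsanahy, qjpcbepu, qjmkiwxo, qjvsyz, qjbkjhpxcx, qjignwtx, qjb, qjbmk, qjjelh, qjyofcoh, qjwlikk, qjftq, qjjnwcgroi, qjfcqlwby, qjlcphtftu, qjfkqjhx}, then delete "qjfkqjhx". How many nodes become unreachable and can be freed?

5

A node on "qjfkqjhx"'s path can go only if nothing else ends at it or branches off below it.
The suffix "kqjhx" (5 nodes) is used only by "qjfkqjhx"; the node for "qjf" still has the child "t", so pruning stops there.
Nodes removed: 5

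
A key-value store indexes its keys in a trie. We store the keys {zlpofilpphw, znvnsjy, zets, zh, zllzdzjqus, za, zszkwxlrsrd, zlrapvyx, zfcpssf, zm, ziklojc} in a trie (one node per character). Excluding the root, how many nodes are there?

59

Insert word by word; a character creates a node only if that edge doesn't already exist:
  "zlpofilpphw" → 11 new (z, l, p, o, f, i, l, p, p, h, w)
  "znvnsjy" → prefix "z" already present; 6 new (n, v, n, s, j, y)
  "zets" → prefix "z" already present; 3 new (e, t, s)
  "zh" → prefix "z" already present; 1 new (h)
  "zllzdzjqus" → prefix "zl" already present; 8 new (l, z, d, z, j, q, u, s)
  "za" → prefix "z" already present; 1 new (a)
  "zszkwxlrsrd" → prefix "z" already present; 10 new (s, z, k, w, x, l, r, s, r, d)
  "zlrapvyx" → prefix "zl" already present; 6 new (r, a, p, v, y, x)
  "zfcpssf" → prefix "z" already present; 6 new (f, c, p, s, s, f)
  "zm" → prefix "z" already present; 1 new (m)
  "ziklojc" → prefix "z" already present; 6 new (i, k, l, o, j, c)
Total nodes = 11 + 6 + 3 + 1 + 8 + 1 + 10 + 6 + 6 + 1 + 6 = 59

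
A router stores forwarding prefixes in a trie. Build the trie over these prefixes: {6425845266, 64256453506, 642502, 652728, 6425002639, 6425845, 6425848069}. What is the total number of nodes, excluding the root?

Count nodes per top-level branch (shared prefixes stored once):
  '6'-branch (6425002639, 642502, 64256453506, 6425845, 6425845266, 6425848069, 652728): 33 nodes
Sum: 33

33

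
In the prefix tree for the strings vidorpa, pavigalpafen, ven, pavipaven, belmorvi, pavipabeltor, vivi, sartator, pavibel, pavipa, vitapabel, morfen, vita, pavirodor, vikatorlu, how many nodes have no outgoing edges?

A leaf is a node with no children — equivalently, the end of a word that is not a proper prefix of any other stored word.
Those words: "belmorvi", "morfen", "pavibel", "pavigalpafen", "pavipabeltor", "pavipaven", "pavirodor", "sartator", "ven", "vidorpa", "vikatorlu", "vitapabel", "vivi"
Leaf count: 13

13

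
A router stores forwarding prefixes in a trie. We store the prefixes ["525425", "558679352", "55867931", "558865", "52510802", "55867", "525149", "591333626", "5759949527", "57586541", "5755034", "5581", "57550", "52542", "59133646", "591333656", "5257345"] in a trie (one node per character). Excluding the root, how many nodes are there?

61

Trace insertions, counting only characters that open a new branch:
  "525425" → 6 new (5, 2, 5, 4, 2, 5)
  "558679352" → prefix "5" already present; 8 new (5, 8, 6, 7, 9, 3, 5, 2)
  "55867931" → prefix "5586793" already present; 1 new (1)
  "558865" → prefix "558" already present; 3 new (8, 6, 5)
  "52510802" → prefix "525" already present; 5 new (1, 0, 8, 0, 2)
  "55867" → prefix "55867" already present; 0 new (none)
  "525149" → prefix "5251" already present; 2 new (4, 9)
  "591333626" → prefix "5" already present; 8 new (9, 1, 3, 3, 3, 6, 2, 6)
  "5759949527" → prefix "5" already present; 9 new (7, 5, 9, 9, 4, 9, 5, 2, 7)
  "57586541" → prefix "575" already present; 5 new (8, 6, 5, 4, 1)
  "5755034" → prefix "575" already present; 4 new (5, 0, 3, 4)
  "5581" → prefix "558" already present; 1 new (1)
  "57550" → prefix "57550" already present; 0 new (none)
  "52542" → prefix "52542" already present; 0 new (none)
  "59133646" → prefix "59133" already present; 3 new (6, 4, 6)
  "591333656" → prefix "5913336" already present; 2 new (5, 6)
  "5257345" → prefix "525" already present; 4 new (7, 3, 4, 5)
Total nodes = 6 + 8 + 1 + 3 + 5 + 0 + 2 + 8 + 9 + 5 + 4 + 1 + 0 + 0 + 3 + 2 + 4 = 61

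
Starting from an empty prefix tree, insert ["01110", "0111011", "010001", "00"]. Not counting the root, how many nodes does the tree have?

Insert word by word; a character creates a node only if that edge doesn't already exist:
  "01110" → 5 new (0, 1, 1, 1, 0)
  "0111011" → prefix "01110" already present; 2 new (1, 1)
  "010001" → prefix "01" already present; 4 new (0, 0, 0, 1)
  "00" → prefix "0" already present; 1 new (0)
Total nodes = 5 + 2 + 4 + 1 = 12

12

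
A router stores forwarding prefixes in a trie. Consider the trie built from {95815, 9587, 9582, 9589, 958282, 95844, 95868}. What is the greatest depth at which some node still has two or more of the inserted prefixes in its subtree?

4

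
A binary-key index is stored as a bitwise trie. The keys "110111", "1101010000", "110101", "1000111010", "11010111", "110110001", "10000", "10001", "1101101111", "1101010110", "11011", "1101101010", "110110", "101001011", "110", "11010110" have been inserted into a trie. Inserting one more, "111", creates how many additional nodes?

1

"11" is already a path in the trie; the remaining "1" must be added.
Each of the 1 remaining characters creates one node.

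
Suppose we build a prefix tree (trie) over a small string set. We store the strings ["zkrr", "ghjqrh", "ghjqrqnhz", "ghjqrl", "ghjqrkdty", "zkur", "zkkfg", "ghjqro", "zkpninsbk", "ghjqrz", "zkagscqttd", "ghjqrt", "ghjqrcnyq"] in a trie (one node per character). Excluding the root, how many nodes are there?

46

Trace insertions, counting only characters that open a new branch:
  "zkrr" → 4 new (z, k, r, r)
  "ghjqrh" → 6 new (g, h, j, q, r, h)
  "ghjqrqnhz" → prefix "ghjqr" already present; 4 new (q, n, h, z)
  "ghjqrl" → prefix "ghjqr" already present; 1 new (l)
  "ghjqrkdty" → prefix "ghjqr" already present; 4 new (k, d, t, y)
  "zkur" → prefix "zk" already present; 2 new (u, r)
  "zkkfg" → prefix "zk" already present; 3 new (k, f, g)
  "ghjqro" → prefix "ghjqr" already present; 1 new (o)
  "zkpninsbk" → prefix "zk" already present; 7 new (p, n, i, n, s, b, k)
  "ghjqrz" → prefix "ghjqr" already present; 1 new (z)
  "zkagscqttd" → prefix "zk" already present; 8 new (a, g, s, c, q, t, t, d)
  "ghjqrt" → prefix "ghjqr" already present; 1 new (t)
  "ghjqrcnyq" → prefix "ghjqr" already present; 4 new (c, n, y, q)
Total nodes = 4 + 6 + 4 + 1 + 4 + 2 + 3 + 1 + 7 + 1 + 8 + 1 + 4 = 46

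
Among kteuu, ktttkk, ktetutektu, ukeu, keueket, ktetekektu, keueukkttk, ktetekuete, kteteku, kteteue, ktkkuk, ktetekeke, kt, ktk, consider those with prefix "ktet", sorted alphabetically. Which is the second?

ktetekektu

Words with prefix "ktet", in lexicographic order: "ktetekeke", "ktetekektu", "kteteku", "ktetekuete", "kteteue", "ktetutektu"
The 2nd is ktetekektu.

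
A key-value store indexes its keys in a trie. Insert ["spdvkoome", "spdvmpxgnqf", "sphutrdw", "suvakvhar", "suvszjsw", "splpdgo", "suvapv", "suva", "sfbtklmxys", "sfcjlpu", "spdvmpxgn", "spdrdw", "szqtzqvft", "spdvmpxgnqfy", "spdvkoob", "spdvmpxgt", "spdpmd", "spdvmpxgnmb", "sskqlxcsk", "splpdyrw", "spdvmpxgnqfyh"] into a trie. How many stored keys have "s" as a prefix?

21

Filter for entries beginning with "s":
Words under "s": sfbtklmxys, sfcjlpu, spdpmd, spdrdw, spdvkoob, spdvkoome, spdvmpxgn, spdvmpxgnmb, spdvmpxgnqf, spdvmpxgnqfy, spdvmpxgnqfyh, spdvmpxgt, sphutrdw, splpdgo, splpdyrw, sskqlxcsk, suva, suvakvhar, suvapv, suvszjsw, szqtzqvft
Count: 21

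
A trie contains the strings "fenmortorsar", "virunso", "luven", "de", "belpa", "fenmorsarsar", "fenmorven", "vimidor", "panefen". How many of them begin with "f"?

3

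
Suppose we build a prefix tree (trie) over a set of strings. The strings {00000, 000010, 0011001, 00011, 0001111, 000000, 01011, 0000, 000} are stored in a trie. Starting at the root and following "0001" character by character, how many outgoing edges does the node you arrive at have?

Walk "0001" from the root, arriving at one node.
Characters that immediately follow "0001" among the stored strings: {1}.
That node has 1 child edge.

1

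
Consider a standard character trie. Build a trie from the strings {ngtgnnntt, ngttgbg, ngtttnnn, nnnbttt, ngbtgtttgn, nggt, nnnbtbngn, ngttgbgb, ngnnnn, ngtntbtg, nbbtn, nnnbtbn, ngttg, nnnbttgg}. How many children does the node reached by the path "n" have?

3

The children of the "n" node are the distinct next characters among strings starting with "n".
Characters that immediately follow "n" among the stored strings: {b, g, n}.
That node has 3 child edges.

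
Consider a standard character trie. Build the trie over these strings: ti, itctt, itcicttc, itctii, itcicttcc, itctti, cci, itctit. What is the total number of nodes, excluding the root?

Count nodes per top-level branch (shared prefixes stored once):
  'c'-branch (cci): 3 nodes
  'i'-branch (itcicttc, itcicttcc, itctii, itctit, itctt, itctti): 15 nodes
  't'-branch (ti): 2 nodes
Sum: 20

20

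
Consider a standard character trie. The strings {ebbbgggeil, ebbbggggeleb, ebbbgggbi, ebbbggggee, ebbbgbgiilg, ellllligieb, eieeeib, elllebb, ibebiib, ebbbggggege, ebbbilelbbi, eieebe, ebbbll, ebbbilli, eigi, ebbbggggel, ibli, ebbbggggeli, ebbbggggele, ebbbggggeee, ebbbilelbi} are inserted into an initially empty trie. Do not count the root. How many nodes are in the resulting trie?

72

Trace insertions, counting only characters that open a new branch:
  "ebbbgggeil" → 10 new (e, b, b, b, g, g, g, e, i, l)
  "ebbbggggeleb" → prefix "ebbbggg" already present; 5 new (g, e, l, e, b)
  "ebbbgggbi" → prefix "ebbbggg" already present; 2 new (b, i)
  "ebbbggggee" → prefix "ebbbgggge" already present; 1 new (e)
  "ebbbgbgiilg" → prefix "ebbbg" already present; 6 new (b, g, i, i, l, g)
  "ellllligieb" → prefix "e" already present; 10 new (l, l, l, l, l, i, g, i, e, b)
  "eieeeib" → prefix "e" already present; 6 new (i, e, e, e, i, b)
  "elllebb" → prefix "elll" already present; 3 new (e, b, b)
  "ibebiib" → 7 new (i, b, e, b, i, i, b)
  "ebbbggggege" → prefix "ebbbgggge" already present; 2 new (g, e)
  "ebbbilelbbi" → prefix "ebbb" already present; 7 new (i, l, e, l, b, b, i)
  "eieebe" → prefix "eiee" already present; 2 new (b, e)
  "ebbbll" → prefix "ebbb" already present; 2 new (l, l)
  "ebbbilli" → prefix "ebbbil" already present; 2 new (l, i)
  "eigi" → prefix "ei" already present; 2 new (g, i)
  "ebbbggggel" → prefix "ebbbggggel" already present; 0 new (none)
  "ibli" → prefix "ib" already present; 2 new (l, i)
  "ebbbggggeli" → prefix "ebbbggggel" already present; 1 new (i)
  "ebbbggggele" → prefix "ebbbggggele" already present; 0 new (none)
  "ebbbggggeee" → prefix "ebbbggggee" already present; 1 new (e)
  "ebbbilelbi" → prefix "ebbbilelb" already present; 1 new (i)
Total nodes = 10 + 5 + 2 + 1 + 6 + 10 + 6 + 3 + 7 + 2 + 7 + 2 + 2 + 2 + 2 + 0 + 2 + 1 + 0 + 1 + 1 = 72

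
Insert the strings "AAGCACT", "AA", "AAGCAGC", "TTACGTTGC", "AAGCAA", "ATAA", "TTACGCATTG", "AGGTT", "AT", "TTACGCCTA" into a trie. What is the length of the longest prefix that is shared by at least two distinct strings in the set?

The deepest shared node is where two words last agree before diverging.
"TTACGCATTG" and "TTACGCCTA" agree on "TTACGC" (6 characters) before diverging; nothing deeper is shared.
Longest shared-prefix length: 6

6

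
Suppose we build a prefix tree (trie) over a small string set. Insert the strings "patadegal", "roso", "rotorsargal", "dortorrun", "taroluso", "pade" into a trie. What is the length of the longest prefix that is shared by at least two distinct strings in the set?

Equivalently: take the maximum, over all pairs, of their longest common prefix length.
e.g. "pade" and "patadegal" share the prefix "pa" of length 2; no pair shares a longer one.
Longest shared-prefix length: 2

2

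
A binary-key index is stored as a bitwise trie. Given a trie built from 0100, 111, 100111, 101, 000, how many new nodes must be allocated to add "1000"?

Walking "1000" from the root, the first 3 characters ("100") follow existing edges; "0" is the first miss.
Each of the 1 remaining characters creates one node.

1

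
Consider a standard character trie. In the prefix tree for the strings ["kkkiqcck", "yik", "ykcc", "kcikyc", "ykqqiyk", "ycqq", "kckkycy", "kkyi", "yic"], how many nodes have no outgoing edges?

Leaves are exactly the stored words that no other stored word extends.
Those words: "kcikyc", "kckkycy", "kkkiqcck", "kkyi", "ycqq", "yic", "yik", "ykcc", "ykqqiyk"
Leaf count: 9

9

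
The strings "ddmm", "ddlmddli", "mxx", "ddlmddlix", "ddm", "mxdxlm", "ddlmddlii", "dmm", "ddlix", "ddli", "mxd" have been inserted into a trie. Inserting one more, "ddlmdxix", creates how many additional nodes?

3

"ddlmd" is already a path in the trie; the remaining "xix" must be added.
Each of the 3 remaining characters creates one node.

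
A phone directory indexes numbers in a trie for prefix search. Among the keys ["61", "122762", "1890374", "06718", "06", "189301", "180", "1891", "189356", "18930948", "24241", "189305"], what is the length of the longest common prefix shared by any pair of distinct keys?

5

Equivalently: take the maximum, over all pairs, of their longest common prefix length.
e.g. "189301" and "189305" share the prefix "18930" of length 5; no pair shares a longer one.
Longest shared-prefix length: 5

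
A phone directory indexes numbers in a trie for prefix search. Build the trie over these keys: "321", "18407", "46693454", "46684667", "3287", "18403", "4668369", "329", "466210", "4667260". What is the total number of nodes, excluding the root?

Count nodes per top-level branch (shared prefixes stored once):
  '1'-branch (18403, 18407): 6 nodes
  '3'-branch (321, 3287, 329): 6 nodes
  '4'-branch (466210, 4667260, 4668369, 46684667, 46693454): 23 nodes
Sum: 35

35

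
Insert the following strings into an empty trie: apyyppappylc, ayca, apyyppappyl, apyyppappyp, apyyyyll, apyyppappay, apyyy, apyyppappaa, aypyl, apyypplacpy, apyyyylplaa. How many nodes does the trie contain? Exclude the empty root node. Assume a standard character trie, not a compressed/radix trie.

35

Trie structure (* marks end of a word):
(root)
└─ a
   ├─ p
   │  └─ y
   │     └─ y
   │        ├─ p
   │        │  └─ p
   │        │     ├─ a
   │        │     │  └─ p
   │        │     │     └─ p
   │        │     │        ├─ a
   │        │     │        │  ├─ a *
   │        │     │        │  └─ y *
   │        │     │        └─ y
   │        │     │           ├─ l *
   │        │     │           │  └─ c *
   │        │     │           └─ p *
   │        │     └─ l
   │        │        └─ a
   │        │           └─ c
   │        │              └─ p
   │        │                 └─ y *
   │        └─ y *
   │           └─ y
   │              └─ l
   │                 ├─ l *
   │                 └─ p
   │                    └─ l
   │                       └─ a
   │                          └─ a *
   └─ y
      ├─ c
      │  └─ a *
      └─ p
         └─ y
            └─ l *
Counting every labelled node above: 35.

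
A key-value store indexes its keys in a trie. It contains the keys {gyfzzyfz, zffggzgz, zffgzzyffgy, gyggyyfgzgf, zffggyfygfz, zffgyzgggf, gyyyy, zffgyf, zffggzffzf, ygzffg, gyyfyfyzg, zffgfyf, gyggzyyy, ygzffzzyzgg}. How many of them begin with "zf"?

7

Traverse to the node for "zf", then collect every word in that subtree.
Matches: "zffgfyf", "zffggyfygfz", "zffggzffzf", "zffggzgz", "zffgyf", "zffgyzgggf", "zffgzzyffgy"
Count: 7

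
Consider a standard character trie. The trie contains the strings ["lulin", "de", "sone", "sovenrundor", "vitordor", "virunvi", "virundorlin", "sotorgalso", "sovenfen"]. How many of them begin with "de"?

Walk to "de"; the words in its subtree are exactly those with that prefix.
Words under "de": de
Count: 1

1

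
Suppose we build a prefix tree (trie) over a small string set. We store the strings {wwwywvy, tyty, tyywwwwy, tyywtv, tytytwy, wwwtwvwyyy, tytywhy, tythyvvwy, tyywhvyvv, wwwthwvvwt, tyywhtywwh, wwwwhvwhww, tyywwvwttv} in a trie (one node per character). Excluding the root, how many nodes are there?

Trace insertions, counting only characters that open a new branch:
  "wwwywvy" → 7 new (w, w, w, y, w, v, y)
  "tyty" → 4 new (t, y, t, y)
  "tyywwwwy" → prefix "ty" already present; 6 new (y, w, w, w, w, y)
  "tyywtv" → prefix "tyyw" already present; 2 new (t, v)
  "tytytwy" → prefix "tyty" already present; 3 new (t, w, y)
  "wwwtwvwyyy" → prefix "www" already present; 7 new (t, w, v, w, y, y, y)
  "tytywhy" → prefix "tyty" already present; 3 new (w, h, y)
  "tythyvvwy" → prefix "tyt" already present; 6 new (h, y, v, v, w, y)
  "tyywhvyvv" → prefix "tyyw" already present; 5 new (h, v, y, v, v)
  "wwwthwvvwt" → prefix "wwwt" already present; 6 new (h, w, v, v, w, t)
  "tyywhtywwh" → prefix "tyywh" already present; 5 new (t, y, w, w, h)
  "wwwwhvwhww" → prefix "www" already present; 7 new (w, h, v, w, h, w, w)
  "tyywwvwttv" → prefix "tyyww" already present; 5 new (v, w, t, t, v)
Total nodes = 7 + 4 + 6 + 2 + 3 + 7 + 3 + 6 + 5 + 6 + 5 + 7 + 5 = 66

66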